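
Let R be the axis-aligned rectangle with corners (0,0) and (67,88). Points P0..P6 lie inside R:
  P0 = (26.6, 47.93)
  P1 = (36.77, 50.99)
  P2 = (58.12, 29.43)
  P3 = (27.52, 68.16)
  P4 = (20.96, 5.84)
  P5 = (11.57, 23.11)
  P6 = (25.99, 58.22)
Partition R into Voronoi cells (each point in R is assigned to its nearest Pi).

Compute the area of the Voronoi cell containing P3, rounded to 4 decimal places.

1. box [0,67]×[0,88]: [(0, 0) (67, 0) (67, 88) (0, 88)]
2. ⊥bis P3·P0 via (27.06,58.045): [(0, 59.2756) (67, 56.2286) (67, 88) (0, 88)]  |A|=2026.6074
3. ⊥bis P3·P1 via (32.145,59.575): [(0, 59.2756) (29.1302, 57.9509) (67, 78.3524) (67, 88) (0, 88)]  |A|=1607.6959
4. ⊥bis P3·P2 via (42.82,48.795): [(0, 59.2756) (29.1302, 57.9509) (67, 78.3524) (67, 88) (0, 88)]  |A|=1607.6959
5. ⊥bis P3·P4 via (24.24,37): [(0, 59.2756) (29.1302, 57.9509) (67, 78.3524) (67, 88) (0, 88)]  |A|=1607.6959
6. ⊥bis P3·P5 via (19.545,45.635): [(0, 59.2756) (29.1302, 57.9509) (67, 78.3524) (67, 88) (0, 88)]  |A|=1607.6959
7. ⊥bis P3·P6 via (26.755,63.19): [(0, 67.3082) (36.1663, 61.7414) (67, 78.3524) (67, 88) (0, 88)]  |A|=1402.5709
8. canonical 5-gon: [(0, 67.3082) (36.1663, 61.7414) (67, 78.3524) (67, 88) (0, 88)]
9. shoelace: 1402.5709

Area of P3's cell: 1402.5709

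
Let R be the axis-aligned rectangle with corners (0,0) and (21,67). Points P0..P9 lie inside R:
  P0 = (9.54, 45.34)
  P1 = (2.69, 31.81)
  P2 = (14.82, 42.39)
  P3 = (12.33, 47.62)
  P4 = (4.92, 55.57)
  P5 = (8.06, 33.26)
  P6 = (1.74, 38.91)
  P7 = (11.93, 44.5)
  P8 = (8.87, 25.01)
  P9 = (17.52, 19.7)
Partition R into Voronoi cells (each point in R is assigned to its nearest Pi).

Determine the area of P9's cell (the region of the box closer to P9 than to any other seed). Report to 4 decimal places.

Area of P9's cell: 372.5665

1. box [0,21]×[0,67]: [(0, 0) (21, 0) (21, 67) (0, 67)]
2. ⊥bis P9·P0 via (13.53,32.52): [(0, 28.309) (0, 0) (21, 0) (21, 34.8449)]  |A|=663.1163
3. ⊥bis P9·P1 via (10.105,25.755): [(16.3445, 33.396) (0, 13.3803) (0, 0) (21, 0) (21, 34.8449)]  |A|=541.1151
4. ⊥bis P9·P2 via (16.17,31.045): [(14.2369, 30.815) (0, 13.3803) (0, 0) (21, 0) (21, 31.6197)]  |A|=525.7281
5. ⊥bis P9·P3 via (14.925,33.66): [(14.2369, 30.815) (0, 13.3803) (0, 0) (21, 0) (21, 31.6197)]  |A|=525.7281
6. ⊥bis P9·P4 via (11.22,37.635): [(14.2369, 30.815) (0, 13.3803) (0, 0) (21, 0) (21, 31.6197)]  |A|=525.7281
7. ⊥bis P9·P5 via (12.79,26.48): [(19.984, 31.4989) (7.9262, 23.0868) (0, 13.3803) (0, 0) (21, 0) (21, 31.6197)]  |A|=505.6786
8. ⊥bis P9·P6 via (9.63,29.305): [(19.984, 31.4989) (7.9262, 23.0868) (0, 13.3803) (0, 0) (21, 0) (21, 31.6197)]  |A|=505.6786
9. ⊥bis P9·P7 via (14.725,32.1): [(19.984, 31.4989) (7.9262, 23.0868) (0, 13.3803) (0, 0) (21, 0) (21, 31.6197)]  |A|=505.6786
10. ⊥bis P9·P8 via (13.195,22.355): [(19.984, 31.4989) (17.9274, 30.064) (0, 0.8603) (0, 0) (21, 0) (21, 31.6197)]  |A|=372.5665
11. canonical 6-gon: [(19.984, 31.4989) (17.9274, 30.064) (0, 0.8603) (0, 0) (21, 0) (21, 31.6197)]
12. shoelace: 372.5665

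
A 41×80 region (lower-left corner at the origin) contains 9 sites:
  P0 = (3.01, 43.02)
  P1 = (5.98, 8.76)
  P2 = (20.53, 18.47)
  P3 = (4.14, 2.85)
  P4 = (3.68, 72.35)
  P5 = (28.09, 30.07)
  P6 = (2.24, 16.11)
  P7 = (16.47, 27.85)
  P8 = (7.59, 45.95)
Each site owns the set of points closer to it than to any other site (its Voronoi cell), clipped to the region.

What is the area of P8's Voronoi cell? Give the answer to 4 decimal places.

Area of P8's cell: 545.9385

1. box [0,41]×[0,80]: [(0, 0) (41, 0) (41, 80) (0, 80)]
2. ⊥bis P8·P0 via (5.3,44.485): [(0, 52.7696) (33.7587, 0) (41, 0) (41, 80) (0, 80)]  |A|=2389.2816
3. ⊥bis P8·P1 via (6.785,27.355): [(0, 52.7696) (16.5286, 26.9332) (41, 25.8738) (41, 80) (0, 80)]  |A|=1975.1821
4. ⊥bis P8·P2 via (14.06,32.21): [(0, 52.7696) (13.3628, 31.8817) (41, 44.8957) (41, 80) (0, 80)]  |A|=1653.454
5. ⊥bis P8·P3 via (5.865,24.4): [(0, 52.7696) (13.3628, 31.8817) (41, 44.8957) (41, 80) (0, 80)]  |A|=1653.454
6. ⊥bis P8·P4 via (5.635,59.15): [(0, 58.3154) (0, 52.7696) (13.3628, 31.8817) (41, 44.8957) (41, 64.3878)]  |A|=888.8695
7. ⊥bis P8·P5 via (17.84,38.01): [(37.9197, 63.9316) (0, 58.3154) (0, 52.7696) (13.2407, 32.0726)]  |A|=571.4561
8. ⊥bis P8·P6 via (4.915,31.03): [(37.9197, 63.9316) (0, 58.3154) (0, 52.7696) (13.2407, 32.0726)]  |A|=571.4561
9. ⊥bis P8·P7 via (12.03,36.9): [(20.0147, 40.8173) (37.9197, 63.9316) (0, 58.3154) (0, 52.7696) (10.6009, 36.1989)]  |A|=545.9385
10. canonical 5-gon: [(20.0147, 40.8173) (37.9197, 63.9316) (0, 58.3154) (0, 52.7696) (10.6009, 36.1989)]
11. shoelace: 545.9385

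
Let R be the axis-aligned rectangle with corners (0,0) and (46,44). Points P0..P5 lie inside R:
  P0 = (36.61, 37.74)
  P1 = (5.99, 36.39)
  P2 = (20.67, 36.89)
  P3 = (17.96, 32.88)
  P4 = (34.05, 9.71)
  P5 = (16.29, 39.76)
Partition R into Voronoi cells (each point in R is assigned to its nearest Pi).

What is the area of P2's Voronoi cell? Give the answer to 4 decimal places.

1. box [0,46]×[0,44]: [(0, 0) (46, 0) (46, 44) (0, 44)]
2. ⊥bis P2·P0 via (28.64,37.315): [(0, 0) (30.6298, 0) (28.2835, 44) (0, 44)]  |A|=1296.0936
3. ⊥bis P2·P1 via (13.33,36.64): [(14.578, 0) (30.6298, 0) (28.2835, 44) (13.0793, 44)]  |A|=687.6335
4. ⊥bis P2·P3 via (19.315,34.885): [(13.2502, 38.9837) (29.123, 28.2566) (28.2835, 44) (13.0793, 44)]  |A|=158.5781
5. ⊥bis P2·P4 via (27.36,23.3): [(13.2502, 38.9837) (29.123, 28.2566) (28.2835, 44) (13.0793, 44)]  |A|=158.5781
6. ⊥bis P2·P5 via (18.48,38.325): [(17.174, 36.3319) (29.123, 28.2566) (28.2835, 44) (22.1986, 44)]  |A|=113.9994
7. canonical 4-gon: [(17.174, 36.3319) (29.123, 28.2566) (28.2835, 44) (22.1986, 44)]
8. shoelace: 113.9994

Area of P2's cell: 113.9994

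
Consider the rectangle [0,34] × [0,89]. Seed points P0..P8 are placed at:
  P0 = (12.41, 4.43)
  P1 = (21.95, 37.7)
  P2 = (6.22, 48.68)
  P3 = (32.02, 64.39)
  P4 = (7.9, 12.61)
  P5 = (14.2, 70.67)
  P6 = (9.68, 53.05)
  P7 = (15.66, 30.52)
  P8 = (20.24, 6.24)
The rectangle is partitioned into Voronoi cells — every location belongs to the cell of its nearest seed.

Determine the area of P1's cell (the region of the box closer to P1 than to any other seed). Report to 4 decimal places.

Area of P1's cell: 395.0217

1. box [0,34]×[0,89]: [(0, 0) (34, 0) (34, 89) (0, 89)]
2. ⊥bis P1·P0 via (17.18,21.065): [(0, 25.9913) (34, 16.242) (34, 89) (0, 89)]  |A|=2308.0351
3. ⊥bis P1·P2 via (14.085,43.19): [(1.7329, 25.4944) (34, 16.242) (34, 71.7203)]  |A|=895.0622
4. ⊥bis P1·P3 via (26.985,51.045): [(21.1142, 53.26) (1.7329, 25.4944) (34, 16.242) (34, 48.3983)]  |A|=744.8003
5. ⊥bis P1·P4 via (14.925,25.155): [(21.1142, 53.26) (5.27, 30.5616) (27.5271, 18.098) (34, 16.242) (34, 48.3983)]  |A|=666.3666
6. ⊥bis P1·P5 via (18.075,54.185): [(21.1142, 53.26) (5.27, 30.5616) (27.5271, 18.098) (34, 16.242) (34, 48.3983)]  |A|=666.3666
7. ⊥bis P1·P6 via (15.815,45.375): [(24.2155, 52.0899) (15.3517, 45.0046) (5.27, 30.5616) (27.5271, 18.098) (34, 16.242) (34, 48.3983)]  |A|=650.1939
8. ⊥bis P1·P7 via (18.805,34.11): [(24.2155, 52.0899) (15.3517, 45.0046) (11.943, 40.1214) (34, 20.7985) (34, 48.3983)]  |A|=395.1561
9. ⊥bis P1·P8 via (21.095,21.97): [(24.2155, 52.0899) (15.3517, 45.0046) (11.943, 40.1214) (33.4279, 21.2996) (34, 21.2686) (34, 48.3983)]  |A|=395.0217
10. canonical 6-gon: [(24.2155, 52.0899) (15.3517, 45.0046) (11.943, 40.1214) (33.4279, 21.2996) (34, 21.2686) (34, 48.3983)]
11. shoelace: 395.0217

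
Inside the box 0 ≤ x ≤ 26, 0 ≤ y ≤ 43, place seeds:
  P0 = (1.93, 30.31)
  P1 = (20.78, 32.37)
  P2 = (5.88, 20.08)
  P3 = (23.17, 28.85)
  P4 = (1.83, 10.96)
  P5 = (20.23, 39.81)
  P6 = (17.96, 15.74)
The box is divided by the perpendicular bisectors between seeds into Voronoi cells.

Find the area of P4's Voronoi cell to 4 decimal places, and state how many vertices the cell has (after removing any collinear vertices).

1. box [0,26]×[0,43]: [(0, 0) (26, 0) (26, 43) (0, 43)]
2. ⊥bis P4·P0 via (1.88,20.635): [(0, 20.6447) (0, 0) (26, 0) (26, 20.5103)]  |A|=535.0158
3. ⊥bis P4·P1 via (11.305,21.665): [(12.5309, 20.58) (0, 20.6447) (0, 0) (26, 0) (26, 8.6584)]  |A|=455.1986
4. ⊥bis P4·P2 via (3.855,15.52): [(0, 17.2319) (0, 0) (26, 0) (26, 5.6859)]  |A|=297.9313
5. ⊥bis P4·P3 via (12.5,19.905): [(23.4835, 6.8034) (0, 17.2319) (0, 0) (26, 0) (26, 3.8016)]  |A|=295.5604
6. ⊥bis P4·P5 via (11.03,25.385): [(23.4835, 6.8034) (0, 17.2319) (0, 0) (26, 0) (26, 3.8016)]  |A|=295.5604
7. ⊥bis P4·P6 via (9.895,13.35): [(10.0698, 12.7601) (0, 17.2319) (0, 0) (13.8512, 0)]  |A|=175.1324
8. canonical 4-gon: [(10.0698, 12.7601) (0, 17.2319) (0, 0) (13.8512, 0)]
9. shoelace: 175.1324

Area of P4's cell: 175.1324 (4 vertices)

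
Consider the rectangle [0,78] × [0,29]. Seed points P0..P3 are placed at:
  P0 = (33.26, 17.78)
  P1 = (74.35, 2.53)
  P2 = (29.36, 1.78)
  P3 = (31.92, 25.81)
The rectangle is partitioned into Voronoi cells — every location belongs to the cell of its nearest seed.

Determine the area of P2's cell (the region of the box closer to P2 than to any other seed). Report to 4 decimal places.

Area of P2's cell: 574.7031

1. box [0,78]×[0,29]: [(0, 0) (78, 0) (78, 29) (0, 29)]
2. ⊥bis P2·P0 via (31.31,9.78): [(0, 17.4118) (0, 0) (71.4331, 0)]  |A|=621.8897
3. ⊥bis P2·P1 via (51.855,2.155): [(51.8112, 4.7828) (0, 17.4118) (0, 0) (51.8909, 0)]  |A|=575.1562
4. ⊥bis P2·P3 via (30.64,13.795): [(51.8112, 4.7828) (2.5699, 16.7854) (0, 17.0592) (0, 0) (51.8909, 0)]  |A|=574.7031
5. canonical 5-gon: [(51.8112, 4.7828) (2.5699, 16.7854) (0, 17.0592) (0, 0) (51.8909, 0)]
6. shoelace: 574.7031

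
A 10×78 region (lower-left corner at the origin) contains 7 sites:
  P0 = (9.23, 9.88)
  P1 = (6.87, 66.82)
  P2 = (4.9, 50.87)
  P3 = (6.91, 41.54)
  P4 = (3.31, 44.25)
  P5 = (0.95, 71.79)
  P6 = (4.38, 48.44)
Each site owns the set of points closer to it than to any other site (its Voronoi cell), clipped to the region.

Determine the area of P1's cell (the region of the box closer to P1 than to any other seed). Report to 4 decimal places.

1. box [0,10]×[0,78]: [(0, 0) (10, 0) (10, 78) (0, 78)]
2. ⊥bis P1·P0 via (8.05,38.35): [(0, 38.0164) (10, 38.4308) (10, 78) (0, 78)]  |A|=397.7641
3. ⊥bis P1·P2 via (5.885,58.845): [(0, 59.5719) (10, 58.3368) (10, 78) (0, 78)]  |A|=190.4569
4. ⊥bis P1·P3 via (6.89,54.18): [(0, 59.5719) (10, 58.3368) (10, 78) (0, 78)]  |A|=190.4569
5. ⊥bis P1·P4 via (5.09,55.535): [(0, 59.5719) (10, 58.3368) (10, 78) (0, 78)]  |A|=190.4569
6. ⊥bis P1·P5 via (3.91,69.305): [(0, 64.6476) (0, 59.5719) (10, 58.3368) (10, 76.5591)]  |A|=116.4904
7. ⊥bis P1·P6 via (5.625,57.63): [(0, 64.6476) (0, 59.5719) (10, 58.3368) (10, 76.5591)]  |A|=116.4904
8. canonical 4-gon: [(0, 64.6476) (0, 59.5719) (10, 58.3368) (10, 76.5591)]
9. shoelace: 116.4904

Area of P1's cell: 116.4904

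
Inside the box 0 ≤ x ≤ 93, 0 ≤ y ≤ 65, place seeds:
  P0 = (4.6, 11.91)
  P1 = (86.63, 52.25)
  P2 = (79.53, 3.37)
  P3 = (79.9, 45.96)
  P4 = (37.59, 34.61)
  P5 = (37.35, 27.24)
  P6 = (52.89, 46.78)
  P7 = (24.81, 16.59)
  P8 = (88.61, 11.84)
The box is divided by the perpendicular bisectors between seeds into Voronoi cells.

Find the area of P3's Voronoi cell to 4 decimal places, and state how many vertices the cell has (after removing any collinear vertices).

1. box [0,93]×[0,65]: [(0, 0) (93, 0) (93, 65) (0, 65)]
2. ⊥bis P3·P0 via (42.25,28.935): [(55.3342, 0) (93, 0) (93, 65) (25.9417, 65)]  |A|=3403.534
3. ⊥bis P3·P1 via (83.265,49.105): [(55.3342, 0) (93, 0) (93, 38.689) (68.4092, 65) (25.9417, 65)]  |A|=3080.0299
4. ⊥bis P3·P2 via (79.715,24.665): [(44.0407, 24.9749) (93, 24.5496) (93, 38.689) (68.4092, 65) (25.9417, 65)]  |A|=2008.714
5. ⊥bis P3·P4 via (58.745,40.285): [(62.896, 24.8111) (93, 24.5496) (93, 38.689) (68.4092, 65) (52.115, 65)]  |A|=1106.9169
6. ⊥bis P3·P5 via (58.625,36.6): [(61.4655, 30.1436) (63.8151, 24.8031) (93, 24.5496) (93, 38.689) (68.4092, 65) (52.115, 65)]  |A|=1104.4721
7. ⊥bis P3·P6 via (66.395,46.37): [(65.7397, 24.7864) (93, 24.5496) (93, 38.689) (68.4092, 65) (66.9606, 65)]  |A|=751.4093
8. ⊥bis P3·P7 via (52.355,31.275): [(65.7397, 24.7864) (93, 24.5496) (93, 38.689) (68.4092, 65) (66.9606, 65)]  |A|=751.4093
9. ⊥bis P3·P8 via (84.255,28.9): [(65.7397, 24.7864) (68.0617, 24.7662) (93, 31.1324) (93, 38.689) (68.4092, 65) (66.9606, 65)]  |A|=669.3273
10. canonical 6-gon: [(65.7397, 24.7864) (68.0617, 24.7662) (93, 31.1324) (93, 38.689) (68.4092, 65) (66.9606, 65)]
11. shoelace: 669.3273

Area of P3's cell: 669.3273 (6 vertices)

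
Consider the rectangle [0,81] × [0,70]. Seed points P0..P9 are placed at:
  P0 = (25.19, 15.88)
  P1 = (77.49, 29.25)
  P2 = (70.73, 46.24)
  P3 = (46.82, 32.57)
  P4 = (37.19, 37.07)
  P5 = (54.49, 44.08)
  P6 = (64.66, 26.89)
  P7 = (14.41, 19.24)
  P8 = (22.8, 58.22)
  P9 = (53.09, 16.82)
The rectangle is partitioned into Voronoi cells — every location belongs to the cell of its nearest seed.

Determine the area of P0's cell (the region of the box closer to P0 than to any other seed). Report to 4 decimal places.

1. box [0,81]×[0,70]: [(0, 0) (81, 0) (81, 70) (0, 70)]
2. ⊥bis P0·P1 via (51.34,22.565): [(0, 0) (57.1085, 0) (39.2137, 70) (0, 70)]  |A|=3371.2777
3. ⊥bis P0·P2 via (47.96,31.06): [(0, 0) (57.1085, 0) (49.9199, 28.1202) (22, 70) (0, 70)]  |A|=3010.8247
4. ⊥bis P0·P3 via (36.005,24.225): [(0, 0) (54.6973, 0) (0.6844, 70) (0, 70)]  |A|=1938.3605
5. ⊥bis P0·P4 via (31.19,26.475): [(0, 44.138) (0, 0) (54.6973, 0) (36.6584, 23.3782)]  |A|=1448.3781
6. ⊥bis P0·P5 via (39.84,29.98): [(0, 44.138) (0, 0) (54.6973, 0) (36.6584, 23.3782)]  |A|=1448.3781
7. ⊥bis P0·P6 via (44.925,21.385): [(0, 44.138) (0, 0) (50.8903, 0) (48.7347, 7.7275) (36.6584, 23.3782)]  |A|=1433.6686
8. ⊥bis P0·P7 via (19.8,17.56): [(23.8706, 30.62) (14.3268, 0) (50.8903, 0) (48.7347, 7.7275) (36.6584, 23.3782)]  |A|=687.5242
9. ⊥bis P0·P8 via (23.995,37.05): [(23.8706, 30.62) (14.3268, 0) (50.8903, 0) (48.7347, 7.7275) (36.6584, 23.3782)]  |A|=687.5242
10. ⊥bis P0·P9 via (39.14,16.35): [(23.8706, 30.62) (14.3268, 0) (39.6909, 0) (39.0057, 20.3361) (36.6584, 23.3782)]  |A|=549.6469
11. canonical 5-gon: [(23.8706, 30.62) (14.3268, 0) (39.6909, 0) (39.0057, 20.3361) (36.6584, 23.3782)]
12. shoelace: 549.6469

Area of P0's cell: 549.6469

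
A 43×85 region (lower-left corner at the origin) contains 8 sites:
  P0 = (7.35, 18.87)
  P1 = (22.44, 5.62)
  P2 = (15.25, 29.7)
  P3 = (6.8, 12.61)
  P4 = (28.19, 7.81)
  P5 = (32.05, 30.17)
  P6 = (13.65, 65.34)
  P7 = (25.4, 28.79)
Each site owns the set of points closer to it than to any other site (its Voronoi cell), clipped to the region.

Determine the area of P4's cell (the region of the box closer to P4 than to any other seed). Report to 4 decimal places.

Area of P4's cell: 333.6126

1. box [0,43]×[0,85]: [(0, 0) (43, 0) (43, 85) (0, 85)]
2. ⊥bis P4·P0 via (17.77,13.34): [(10.6903, 0) (43, 0) (43, 60.8801)]  |A|=983.5076
3. ⊥bis P4·P1 via (25.315,6.715): [(20.6936, 18.8488) (27.8725, 0) (43, 0) (43, 60.8801)]  |A|=821.5753
4. ⊥bis P4·P2 via (21.72,18.755): [(20.9114, 18.277) (27.8725, 0) (43, 0) (43, 31.3344)]  |A|=484.3091
5. ⊥bis P4·P3 via (17.495,10.21): [(20.9114, 18.277) (27.8725, 0) (43, 0) (43, 31.3344)]  |A|=484.3091
6. ⊥bis P4·P5 via (30.12,18.99): [(23.9263, 20.0592) (20.9114, 18.277) (27.8725, 0) (43, 0) (43, 16.7665)]  |A|=345.3773
7. ⊥bis P4·P6 via (20.92,36.575): [(23.9263, 20.0592) (20.9114, 18.277) (27.8725, 0) (43, 0) (43, 16.7665)]  |A|=345.3773
8. ⊥bis P4·P7 via (26.795,18.3): [(30.9309, 18.85) (21.1867, 17.5542) (27.8725, 0) (43, 0) (43, 16.7665)]  |A|=333.6126
9. canonical 5-gon: [(30.9309, 18.85) (21.1867, 17.5542) (27.8725, 0) (43, 0) (43, 16.7665)]
10. shoelace: 333.6126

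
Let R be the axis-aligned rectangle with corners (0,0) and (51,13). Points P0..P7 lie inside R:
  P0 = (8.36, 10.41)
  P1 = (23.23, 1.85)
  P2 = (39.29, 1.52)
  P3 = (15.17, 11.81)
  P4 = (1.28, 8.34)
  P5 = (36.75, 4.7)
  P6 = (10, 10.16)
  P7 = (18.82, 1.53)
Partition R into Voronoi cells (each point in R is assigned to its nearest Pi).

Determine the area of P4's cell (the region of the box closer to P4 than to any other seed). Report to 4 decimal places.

1. box [0,51]×[0,13]: [(0, 0) (51, 0) (51, 13) (0, 13)]
2. ⊥bis P4·P0 via (4.82,9.375): [(0, 0) (7.561, 0) (3.7601, 13) (0, 13)]  |A|=73.5874
3. ⊥bis P4·P1 via (12.255,5.095): [(0, 0) (7.561, 0) (3.7601, 13) (0, 13)]  |A|=73.5874
4. ⊥bis P4·P2 via (20.285,4.93): [(0, 0) (7.561, 0) (3.7601, 13) (0, 13)]  |A|=73.5874
5. ⊥bis P4·P3 via (8.225,10.075): [(0, 0) (7.561, 0) (3.7601, 13) (0, 13)]  |A|=73.5874
6. ⊥bis P4·P5 via (19.015,6.52): [(0, 0) (7.561, 0) (3.7601, 13) (0, 13)]  |A|=73.5874
7. ⊥bis P4·P6 via (5.64,9.25): [(0, 0) (7.561, 0) (3.7601, 13) (0, 13)]  |A|=73.5874
8. ⊥bis P4·P7 via (10.05,4.935): [(0, 0) (7.561, 0) (3.7601, 13) (0, 13)]  |A|=73.5874
9. canonical 4-gon: [(0, 0) (7.561, 0) (3.7601, 13) (0, 13)]
10. shoelace: 73.5874

Area of P4's cell: 73.5874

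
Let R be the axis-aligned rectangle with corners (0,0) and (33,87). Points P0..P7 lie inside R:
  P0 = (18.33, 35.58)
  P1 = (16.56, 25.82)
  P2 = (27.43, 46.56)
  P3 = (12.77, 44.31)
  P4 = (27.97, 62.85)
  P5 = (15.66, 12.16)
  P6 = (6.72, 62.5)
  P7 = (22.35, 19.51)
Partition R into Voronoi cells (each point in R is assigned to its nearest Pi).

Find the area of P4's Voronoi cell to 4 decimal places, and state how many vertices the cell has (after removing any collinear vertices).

1. box [0,33]×[0,87]: [(0, 0) (33, 0) (33, 87) (0, 87)]
2. ⊥bis P4·P0 via (23.15,49.215): [(0, 57.3986) (33, 45.733) (33, 87) (0, 87)]  |A|=1169.329
3. ⊥bis P4·P1 via (22.265,44.335): [(0, 57.3986) (33, 45.733) (33, 87) (0, 87)]  |A|=1169.329
4. ⊥bis P4·P2 via (27.7,54.705): [(0, 57.3986) (5.5418, 55.4395) (33, 54.5293) (33, 87) (0, 87)]  |A|=1048.5638
5. ⊥bis P4·P3 via (20.37,53.58): [(0, 70.2803) (18.6311, 55.0056) (33, 54.5293) (33, 87) (0, 87)]  |A|=916.9441
6. ⊥bis P4·P5 via (21.815,37.505): [(0, 70.2803) (18.6311, 55.0056) (33, 54.5293) (33, 87) (0, 87)]  |A|=916.9441
7. ⊥bis P4·P6 via (17.345,62.675): [(17.4554, 55.9695) (18.6311, 55.0056) (33, 54.5293) (33, 87) (16.9444, 87)]  |A|=508.1235
8. ⊥bis P4·P7 via (25.16,41.18): [(17.4554, 55.9695) (18.6311, 55.0056) (33, 54.5293) (33, 87) (16.9444, 87)]  |A|=508.1235
9. canonical 5-gon: [(17.4554, 55.9695) (18.6311, 55.0056) (33, 54.5293) (33, 87) (16.9444, 87)]
10. shoelace: 508.1235

Area of P4's cell: 508.1235 (5 vertices)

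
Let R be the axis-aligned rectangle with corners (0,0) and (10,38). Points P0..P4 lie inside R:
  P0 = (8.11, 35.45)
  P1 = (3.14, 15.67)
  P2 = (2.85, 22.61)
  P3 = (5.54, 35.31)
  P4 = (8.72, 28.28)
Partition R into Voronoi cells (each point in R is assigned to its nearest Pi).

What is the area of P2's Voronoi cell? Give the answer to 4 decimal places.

1. box [0,10]×[0,38]: [(0, 0) (10, 0) (10, 38) (0, 38)]
2. ⊥bis P2·P0 via (5.48,29.03): [(0, 31.2749) (0, 0) (10, 0) (10, 27.1783)]  |A|=292.2664
3. ⊥bis P2·P1 via (2.995,19.14): [(0, 31.2749) (0, 19.0148) (10, 19.4327) (10, 27.1783)]  |A|=100.0285
4. ⊥bis P2·P3 via (4.195,28.96): [(7.2095, 28.3215) (0, 29.8485) (0, 19.0148) (10, 19.4327) (10, 27.1783)]  |A|=94.8868
5. ⊥bis P2·P4 via (5.785,25.445): [(1.9254, 29.4407) (0, 29.8485) (0, 19.0148) (10, 19.4327) (10, 21.0813)]  |A|=68.8127
6. canonical 5-gon: [(1.9254, 29.4407) (0, 29.8485) (0, 19.0148) (10, 19.4327) (10, 21.0813)]
7. shoelace: 68.8127

Area of P2's cell: 68.8127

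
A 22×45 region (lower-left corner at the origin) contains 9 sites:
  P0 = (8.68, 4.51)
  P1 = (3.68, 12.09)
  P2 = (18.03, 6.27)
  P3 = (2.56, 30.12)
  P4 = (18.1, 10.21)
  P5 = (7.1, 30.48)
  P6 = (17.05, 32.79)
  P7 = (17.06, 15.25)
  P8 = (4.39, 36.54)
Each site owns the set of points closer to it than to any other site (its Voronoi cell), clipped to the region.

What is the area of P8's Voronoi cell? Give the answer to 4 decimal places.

Area of P8's cell: 132.8430

1. box [0,22]×[0,45]: [(0, 0) (22, 0) (22, 45) (0, 45)]
2. ⊥bis P8·P0 via (6.535,20.525): [(0, 19.6497) (22, 22.5963) (22, 45) (0, 45)]  |A|=525.2934
3. ⊥bis P8·P1 via (4.035,24.315): [(0, 24.4322) (22, 23.7933) (22, 45) (0, 45)]  |A|=459.5196
4. ⊥bis P8·P2 via (11.21,21.405): [(0, 24.4322) (16.8425, 23.9431) (22, 26.2671) (22, 45) (0, 45)]  |A|=453.1404
5. ⊥bis P8·P3 via (3.475,33.33): [(0, 34.3205) (22, 28.0495) (22, 45) (0, 45)]  |A|=303.9295
6. ⊥bis P8·P4 via (11.245,23.375): [(0, 34.3205) (20.8512, 28.377) (22, 28.9751) (22, 45) (0, 45)]  |A|=303.3978
7. ⊥bis P8·P5 via (5.745,33.51): [(0, 34.3205) (4.6155, 33.0049) (22, 40.7792) (22, 45) (0, 45)]  |A|=193.2804
8. ⊥bis P8·P6 via (10.72,34.665): [(0, 34.3205) (4.6155, 33.0049) (11.0853, 35.8981) (13.7813, 45) (0, 45)]  |A|=132.843
9. ⊥bis P8·P7 via (10.725,25.895): [(0, 34.3205) (4.6155, 33.0049) (11.0853, 35.8981) (13.7813, 45) (0, 45)]  |A|=132.843
10. canonical 5-gon: [(0, 34.3205) (4.6155, 33.0049) (11.0853, 35.8981) (13.7813, 45) (0, 45)]
11. shoelace: 132.843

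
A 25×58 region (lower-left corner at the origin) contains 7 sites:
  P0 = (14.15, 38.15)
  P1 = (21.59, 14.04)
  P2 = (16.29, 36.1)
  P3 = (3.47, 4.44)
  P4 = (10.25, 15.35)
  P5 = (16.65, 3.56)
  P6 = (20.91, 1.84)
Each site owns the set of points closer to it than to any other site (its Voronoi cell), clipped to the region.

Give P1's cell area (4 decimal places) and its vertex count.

Area of P1's cell: 148.8177 (5 vertices)

1. box [0,25]×[0,58]: [(0, 0) (25, 0) (25, 58) (0, 58)]
2. ⊥bis P1·P0 via (17.87,26.095): [(0, 20.5806) (0, 0) (25, 0) (25, 28.2952)]  |A|=610.9474
3. ⊥bis P1·P2 via (18.94,25.07): [(0, 20.5196) (0, 0) (25, 0) (25, 26.5259)]  |A|=588.0691
4. ⊥bis P1·P3 via (12.53,9.24): [(5.814, 21.9164) (17.4254, 0) (25, 0) (25, 26.5259)]  |A|=337.4677
5. ⊥bis P1·P4 via (15.92,14.695): [(17.0665, 24.6199) (14.7958, 4.9633) (17.4254, 0) (25, 0) (25, 26.5259)]  |A|=229.9441
6. ⊥bis P1·P5 via (19.12,8.8): [(17.0665, 24.6199) (15.4394, 10.5349) (25, 6.0283) (25, 26.5259)]  |A|=152.3052
7. ⊥bis P1·P6 via (21.25,7.94): [(17.0665, 24.6199) (15.4394, 10.5349) (20.9035, 7.9593) (25, 7.731) (25, 26.5259)]  |A|=148.8177
8. canonical 5-gon: [(17.0665, 24.6199) (15.4394, 10.5349) (20.9035, 7.9593) (25, 7.731) (25, 26.5259)]
9. shoelace: 148.8177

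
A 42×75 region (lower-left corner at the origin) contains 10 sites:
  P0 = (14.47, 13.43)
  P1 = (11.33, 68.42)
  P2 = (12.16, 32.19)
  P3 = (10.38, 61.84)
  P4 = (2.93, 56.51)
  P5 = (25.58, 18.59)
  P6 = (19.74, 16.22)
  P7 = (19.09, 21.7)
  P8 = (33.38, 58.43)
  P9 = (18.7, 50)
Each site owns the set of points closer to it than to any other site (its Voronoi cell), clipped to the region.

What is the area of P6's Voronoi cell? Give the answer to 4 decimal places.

1. box [0,42]×[0,75]: [(0, 0) (42, 0) (42, 75) (0, 75)]
2. ⊥bis P6·P0 via (17.105,14.825): [(0, 47.1344) (24.9535, 0) (42, 0) (42, 75) (0, 75)]  |A|=2561.9146
3. ⊥bis P6·P1 via (15.535,42.32): [(3.5694, 40.3922) (24.9535, 0) (42, 0) (42, 46.5838)]  |A|=1239.3937
4. ⊥bis P6·P2 via (15.95,24.205): [(12.9044, 22.7594) (24.9535, 0) (42, 0) (42, 36.5694)]  |A|=725.9877
5. ⊥bis P6·P3 via (15.06,39.03): [(12.9044, 22.7594) (24.9535, 0) (42, 0) (42, 36.5694)]  |A|=725.9877
6. ⊥bis P6·P4 via (11.335,36.365): [(12.9044, 22.7594) (24.9535, 0) (42, 0) (42, 36.5694)]  |A|=725.9877
7. ⊥bis P6·P5 via (22.66,17.405): [(19.2624, 25.7772) (12.9044, 22.7594) (24.9535, 0) (29.7233, 0)]  |A|=152.0085
8. ⊥bis P6·P7 via (19.415,18.96): [(21.9089, 19.2558) (15.1817, 18.4579) (24.9535, 0) (29.7233, 0)]  |A|=111.9066
9. ⊥bis P6·P8 via (26.56,37.325): [(21.9089, 19.2558) (15.1817, 18.4579) (24.9535, 0) (29.7233, 0)]  |A|=111.9066
10. ⊥bis P6·P9 via (19.22,33.11): [(21.9089, 19.2558) (15.1817, 18.4579) (24.9535, 0) (29.7233, 0)]  |A|=111.9066
11. canonical 4-gon: [(21.9089, 19.2558) (15.1817, 18.4579) (24.9535, 0) (29.7233, 0)]
12. shoelace: 111.9066

Area of P6's cell: 111.9066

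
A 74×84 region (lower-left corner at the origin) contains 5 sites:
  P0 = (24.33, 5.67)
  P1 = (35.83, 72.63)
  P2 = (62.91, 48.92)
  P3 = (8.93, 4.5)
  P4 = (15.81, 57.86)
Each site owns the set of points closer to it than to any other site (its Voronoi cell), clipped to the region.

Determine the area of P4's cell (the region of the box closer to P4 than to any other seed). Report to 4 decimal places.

1. box [0,74]×[0,84]: [(0, 0) (74, 0) (74, 84) (0, 84)]
2. ⊥bis P4·P0 via (20.07,31.765): [(0, 28.4886) (74, 40.5691) (74, 84) (0, 84)]  |A|=3660.8676
3. ⊥bis P4·P1 via (25.82,65.245): [(0, 28.4886) (47.2471, 36.2017) (11.9833, 84) (0, 84)]  |A|=1597.7667
4. ⊥bis P4·P2 via (39.36,53.39): [(0, 28.4886) (35.741, 34.3233) (38.379, 48.2218) (11.9833, 84) (0, 84)]  |A|=1520.285
5. ⊥bis P4·P3 via (12.37,31.18): [(0, 32.7749) (14.67, 30.8834) (35.741, 34.3233) (38.379, 48.2218) (11.9833, 84) (0, 84)]  |A|=1488.8447
6. canonical 6-gon: [(0, 32.7749) (14.67, 30.8834) (35.741, 34.3233) (38.379, 48.2218) (11.9833, 84) (0, 84)]
7. shoelace: 1488.8447

Area of P4's cell: 1488.8447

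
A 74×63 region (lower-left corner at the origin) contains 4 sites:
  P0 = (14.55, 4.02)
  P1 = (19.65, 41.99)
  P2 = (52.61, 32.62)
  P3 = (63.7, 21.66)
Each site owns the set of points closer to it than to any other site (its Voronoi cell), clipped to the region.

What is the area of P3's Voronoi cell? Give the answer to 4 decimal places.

Area of P3's cell: 863.9581

1. box [0,74]×[0,63]: [(0, 0) (74, 0) (74, 63) (0, 63)]
2. ⊥bis P3·P0 via (39.125,12.84): [(43.7333, 0) (74, 0) (74, 63) (21.1225, 63)]  |A|=2619.0422
3. ⊥bis P3·P1 via (41.675,31.825): [(36.4075, 20.4117) (43.7333, 0) (74, 0) (74, 63) (56.0629, 63)]  |A|=1875.0156
4. ⊥bis P3·P2 via (58.155,27.14): [(40.4298, 9.2045) (43.7333, 0) (74, 0) (74, 43.1729)]  |A|=863.9581
5. canonical 4-gon: [(40.4298, 9.2045) (43.7333, 0) (74, 0) (74, 43.1729)]
6. shoelace: 863.9581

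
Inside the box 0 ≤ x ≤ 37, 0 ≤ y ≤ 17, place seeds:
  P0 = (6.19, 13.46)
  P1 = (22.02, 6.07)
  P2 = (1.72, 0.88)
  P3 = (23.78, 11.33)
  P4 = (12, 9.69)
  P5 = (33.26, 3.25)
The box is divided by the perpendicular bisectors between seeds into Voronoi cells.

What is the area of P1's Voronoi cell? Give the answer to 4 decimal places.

Area of P1's cell: 102.4605

1. box [0,37]×[0,17]: [(0, 0) (37, 0) (37, 17) (0, 17)]
2. ⊥bis P1·P0 via (14.105,9.765): [(9.5464, 0) (37, 0) (37, 17) (17.4826, 17)]  |A|=399.2543
3. ⊥bis P1·P2 via (11.87,3.475): [(11.6218, 4.4458) (12.7584, 0) (37, 0) (37, 17) (17.4826, 17)]  |A|=392.1142
4. ⊥bis P1·P3 via (22.9,8.7): [(14.8632, 11.3891) (11.6218, 4.4458) (12.7584, 0) (37, 0) (37, 3.9821)]  |A|=193.2721
5. ⊥bis P1·P4 via (17.01,7.88): [(17.9095, 10.3698) (14.1631, 0) (37, 0) (37, 3.9821)]  |A|=156.4175
6. ⊥bis P1·P5 via (27.64,4.66): [(28.208, 6.9239) (17.9095, 10.3698) (14.1631, 0) (26.4709, 0)]  |A|=102.4605
7. canonical 4-gon: [(28.208, 6.9239) (17.9095, 10.3698) (14.1631, 0) (26.4709, 0)]
8. shoelace: 102.4605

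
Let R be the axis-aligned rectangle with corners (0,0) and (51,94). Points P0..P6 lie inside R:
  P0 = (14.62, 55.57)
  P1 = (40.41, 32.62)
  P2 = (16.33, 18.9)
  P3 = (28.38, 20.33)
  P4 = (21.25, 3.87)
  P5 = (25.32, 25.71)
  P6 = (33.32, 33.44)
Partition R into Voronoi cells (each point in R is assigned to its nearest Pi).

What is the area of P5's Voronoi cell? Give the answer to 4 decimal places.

1. box [0,51]×[0,94]: [(0, 0) (51, 0) (51, 94) (0, 94)]
2. ⊥bis P5·P0 via (19.97,40.64): [(0, 33.484) (0, 0) (51, 0) (51, 51.7593)]  |A|=2173.7023
3. ⊥bis P5·P1 via (32.865,29.165): [(26.5334, 42.9919) (0, 33.484) (0, 0) (46.2202, 0)]  |A|=1437.7694
4. ⊥bis P5·P2 via (20.825,22.305): [(26.5334, 42.9919) (9.7187, 36.9666) (37.7212, 0) (46.2202, 0)]  |A|=577.8463
5. ⊥bis P5·P3 via (26.85,23.02): [(33.8546, 27.004) (26.5334, 42.9919) (9.7187, 36.9666) (22.2607, 20.4097)]  |A|=293.8035
6. ⊥bis P5·P4 via (23.285,14.79): [(33.8546, 27.004) (26.5334, 42.9919) (9.7187, 36.9666) (22.2607, 20.4097)]  |A|=293.8035
7. ⊥bis P5·P6 via (29.32,29.575): [(32.5314, 26.2514) (18.9735, 40.2829) (9.7187, 36.9666) (22.2607, 20.4097)]  |A|=209.0687
8. canonical 4-gon: [(32.5314, 26.2514) (18.9735, 40.2829) (9.7187, 36.9666) (22.2607, 20.4097)]
9. shoelace: 209.0687

Area of P5's cell: 209.0687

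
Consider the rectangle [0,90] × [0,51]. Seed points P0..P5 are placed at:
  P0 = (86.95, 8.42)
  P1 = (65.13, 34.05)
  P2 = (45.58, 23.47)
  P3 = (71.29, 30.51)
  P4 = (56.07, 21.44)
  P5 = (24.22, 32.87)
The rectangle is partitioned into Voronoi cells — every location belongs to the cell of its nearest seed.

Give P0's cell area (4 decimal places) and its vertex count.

Area of P0's cell: 428.1089 (4 vertices)

1. box [0,90]×[0,51]: [(0, 0) (90, 0) (90, 51) (0, 51)]
2. ⊥bis P0·P1 via (76.04,21.235): [(51.0971, 0) (90, 0) (90, 33.1198)]  |A|=644.2272
3. ⊥bis P0·P2 via (66.265,15.945): [(64.6671, 11.5528) (60.4644, 0) (90, 0) (90, 33.1198)]  |A|=590.1185
4. ⊥bis P0·P3 via (79.12,19.465): [(63.5232, 8.4081) (60.4644, 0) (90, 0) (90, 27.178)]  |A|=483.9637
5. ⊥bis P0·P4 via (71.51,14.93): [(70.9929, 13.7035) (65.215, 0) (90, 0) (90, 27.178)]  |A|=428.1089
6. ⊥bis P0·P5 via (55.585,20.645): [(70.9929, 13.7035) (65.215, 0) (90, 0) (90, 27.178)]  |A|=428.1089
7. canonical 4-gon: [(70.9929, 13.7035) (65.215, 0) (90, 0) (90, 27.178)]
8. shoelace: 428.1089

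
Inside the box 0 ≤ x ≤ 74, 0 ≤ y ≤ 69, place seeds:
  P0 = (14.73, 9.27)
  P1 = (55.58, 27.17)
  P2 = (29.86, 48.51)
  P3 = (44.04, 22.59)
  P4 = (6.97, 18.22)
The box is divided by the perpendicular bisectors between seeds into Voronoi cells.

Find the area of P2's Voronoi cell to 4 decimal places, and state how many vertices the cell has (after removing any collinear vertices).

Area of P2's cell: 1803.8943 (5 vertices)

1. box [0,74]×[0,69]: [(0, 0) (74, 0) (74, 69) (0, 69)]
2. ⊥bis P2·P0 via (22.295,28.89): [(0, 37.4864) (74, 8.9538) (74, 69) (0, 69)]  |A|=3387.7122
3. ⊥bis P2·P1 via (42.72,37.84): [(0, 37.4864) (32.1435, 25.0927) (68.5736, 69) (0, 69)]  |A|=2011.92
4. ⊥bis P2·P3 via (36.95,35.55): [(0, 37.4864) (23.7503, 28.3289) (44.0366, 39.4269) (68.5736, 69) (0, 69)]  |A|=1932.5209
5. ⊥bis P2·P4 via (18.415,33.365): [(0, 47.2811) (24.5212, 28.7506) (44.0366, 39.4269) (68.5736, 69) (0, 69)]  |A|=1803.8943
6. canonical 5-gon: [(0, 47.2811) (24.5212, 28.7506) (44.0366, 39.4269) (68.5736, 69) (0, 69)]
7. shoelace: 1803.8943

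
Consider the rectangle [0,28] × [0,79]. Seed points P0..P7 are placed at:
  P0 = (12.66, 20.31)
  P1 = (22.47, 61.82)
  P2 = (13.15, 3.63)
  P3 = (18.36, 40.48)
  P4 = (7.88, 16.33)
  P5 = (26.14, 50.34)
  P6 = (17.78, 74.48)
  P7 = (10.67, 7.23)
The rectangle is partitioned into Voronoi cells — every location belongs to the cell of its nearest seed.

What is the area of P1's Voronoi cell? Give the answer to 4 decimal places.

Area of P1's cell: 321.9106

1. box [0,28]×[0,79]: [(0, 0) (28, 0) (28, 79) (0, 79)]
2. ⊥bis P1·P0 via (17.565,41.065): [(0, 45.2161) (28, 38.5989) (28, 79) (0, 79)]  |A|=1038.5897
3. ⊥bis P1·P2 via (17.81,32.725): [(0, 45.2161) (28, 38.5989) (28, 79) (0, 79)]  |A|=1038.5897
4. ⊥bis P1·P3 via (20.415,51.15): [(0, 55.0818) (28, 49.6892) (28, 79) (0, 79)]  |A|=745.2059
5. ⊥bis P1·P4 via (15.175,39.075): [(0, 55.0818) (28, 49.6892) (28, 79) (0, 79)]  |A|=745.2059
6. ⊥bis P1·P5 via (24.305,56.08): [(0, 55.0818) (13.2189, 52.5359) (28, 57.2612) (28, 79) (0, 79)]  |A|=689.2442
7. ⊥bis P1·P6 via (20.125,68.15): [(0, 60.6945) (0, 55.0818) (13.2189, 52.5359) (28, 57.2612) (28, 71.0674)]  |A|=321.9106
8. ⊥bis P1·P7 via (16.57,34.525): [(0, 60.6945) (0, 55.0818) (13.2189, 52.5359) (28, 57.2612) (28, 71.0674)]  |A|=321.9106
9. canonical 5-gon: [(0, 60.6945) (0, 55.0818) (13.2189, 52.5359) (28, 57.2612) (28, 71.0674)]
10. shoelace: 321.9106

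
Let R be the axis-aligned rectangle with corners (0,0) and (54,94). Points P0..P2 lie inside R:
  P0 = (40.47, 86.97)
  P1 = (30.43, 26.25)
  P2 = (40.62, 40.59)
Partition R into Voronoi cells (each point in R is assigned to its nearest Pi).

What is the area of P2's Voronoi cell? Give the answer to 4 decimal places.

1. box [0,54]×[0,94]: [(0, 0) (54, 0) (54, 94) (0, 94)]
2. ⊥bis P2·P0 via (40.545,63.78): [(0, 63.6489) (0, 0) (54, 0) (54, 63.8235)]  |A|=3441.7544
3. ⊥bis P2·P1 via (35.525,33.42): [(0, 63.6489) (0, 58.6641) (54, 20.2917) (54, 63.8235)]  |A|=1309.9499
4. canonical 4-gon: [(0, 63.6489) (0, 58.6641) (54, 20.2917) (54, 63.8235)]
5. shoelace: 1309.9499

Area of P2's cell: 1309.9499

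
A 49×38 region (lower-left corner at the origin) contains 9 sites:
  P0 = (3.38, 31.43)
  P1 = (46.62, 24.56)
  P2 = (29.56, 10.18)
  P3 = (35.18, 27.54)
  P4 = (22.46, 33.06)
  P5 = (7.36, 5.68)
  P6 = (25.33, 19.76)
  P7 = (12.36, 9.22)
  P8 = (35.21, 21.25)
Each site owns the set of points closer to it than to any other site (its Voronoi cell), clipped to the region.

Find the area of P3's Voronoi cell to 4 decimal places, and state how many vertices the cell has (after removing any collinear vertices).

1. box [0,49]×[0,38]: [(0, 0) (49, 0) (49, 38) (0, 38)]
2. ⊥bis P3·P0 via (19.28,29.485): [(15.6732, 0) (49, 0) (49, 38) (20.3216, 38)]  |A|=1178.0988
3. ⊥bis P3·P1 via (40.9,26.05): [(15.6732, 0) (34.1142, 0) (44.0128, 38) (20.3216, 38)]  |A|=800.5136
4. ⊥bis P3·P2 via (32.37,18.86): [(18.5284, 23.341) (38.5094, 16.8725) (44.0128, 38) (20.3216, 38)]  |A|=402.5186
5. ⊥bis P3·P4 via (28.82,30.3): [(24.9043, 21.2769) (38.5094, 16.8725) (44.0128, 38) (32.1615, 38)]  |A|=254.9358
6. ⊥bis P3·P5 via (21.27,16.61): [(24.9043, 21.2769) (38.5094, 16.8725) (44.0128, 38) (32.1615, 38)]  |A|=254.9358
7. ⊥bis P3·P6 via (30.255,23.65): [(27.4663, 27.1807) (34.6115, 18.1343) (38.5094, 16.8725) (44.0128, 38) (32.1615, 38)]  |A|=222.2556
8. ⊥bis P3·P7 via (23.77,18.38): [(27.4663, 27.1807) (34.6115, 18.1343) (38.5094, 16.8725) (44.0128, 38) (32.1615, 38)]  |A|=222.2556
9. ⊥bis P3·P8 via (35.195,24.395): [(27.4663, 27.1807) (29.6873, 24.3687) (40.4755, 24.4202) (44.0128, 38) (32.1615, 38)]  |A|=172.5499
10. canonical 5-gon: [(27.4663, 27.1807) (29.6873, 24.3687) (40.4755, 24.4202) (44.0128, 38) (32.1615, 38)]
11. shoelace: 172.5499

Area of P3's cell: 172.5499 (5 vertices)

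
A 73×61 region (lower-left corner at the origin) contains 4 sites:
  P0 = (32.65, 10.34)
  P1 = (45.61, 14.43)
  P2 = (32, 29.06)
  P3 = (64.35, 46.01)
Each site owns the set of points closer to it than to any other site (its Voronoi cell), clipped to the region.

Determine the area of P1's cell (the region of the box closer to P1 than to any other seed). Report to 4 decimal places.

Area of P1's cell: 887.5319

1. box [0,73]×[0,61]: [(0, 0) (73, 0) (73, 61) (0, 61)]
2. ⊥bis P1·P0 via (39.13,12.385): [(43.0385, 0) (73, 0) (73, 61) (23.7878, 61)]  |A|=2414.7977
3. ⊥bis P1·P2 via (38.805,21.745): [(36.7727, 19.8544) (43.0385, 0) (73, 0) (73, 53.5559)]  |A|=1267.5261
4. ⊥bis P1·P3 via (54.98,30.22): [(50.6666, 32.7796) (36.7727, 19.8544) (43.0385, 0) (73, 0) (73, 19.5267)]  |A|=887.5319
5. canonical 5-gon: [(50.6666, 32.7796) (36.7727, 19.8544) (43.0385, 0) (73, 0) (73, 19.5267)]
6. shoelace: 887.5319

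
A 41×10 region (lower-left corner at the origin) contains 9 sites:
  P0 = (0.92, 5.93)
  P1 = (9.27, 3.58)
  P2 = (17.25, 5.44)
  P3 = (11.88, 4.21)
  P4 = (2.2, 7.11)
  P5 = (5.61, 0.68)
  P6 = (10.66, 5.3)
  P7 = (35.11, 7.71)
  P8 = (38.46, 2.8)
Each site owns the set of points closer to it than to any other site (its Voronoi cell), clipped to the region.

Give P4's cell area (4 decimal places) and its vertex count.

Area of P4's cell: 29.6952 (6 vertices)

1. box [0,41]×[0,10]: [(0, 0) (41, 0) (41, 10) (0, 10)]
2. ⊥bis P4·P0 via (1.56,6.52): [(0, 8.2122) (7.5706, 0) (41, 0) (41, 10) (0, 10)]  |A|=378.9142
3. ⊥bis P4·P1 via (5.735,5.345): [(0, 8.2122) (4.6488, 3.1695) (8.0592, 10) (0, 10)]  |A|=31.6799
4. ⊥bis P4·P2 via (9.725,6.275): [(0, 8.2122) (4.6488, 3.1695) (8.0592, 10) (0, 10)]  |A|=31.6799
5. ⊥bis P4·P3 via (7.04,5.66): [(0, 8.2122) (4.6488, 3.1695) (8.0592, 10) (0, 10)]  |A|=31.6799
6. ⊥bis P4·P5 via (3.905,3.895): [(0, 8.2122) (3.9553, 3.9217) (5.4094, 4.6928) (8.0592, 10) (0, 10)]  |A|=30.8656
7. ⊥bis P4·P6 via (6.43,6.205): [(0, 8.2122) (3.9553, 3.9217) (5.4094, 4.6928) (6.6291, 7.1358) (7.2419, 10) (0, 10)]  |A|=29.6952
8. ⊥bis P4·P7 via (18.655,7.41): [(0, 8.2122) (3.9553, 3.9217) (5.4094, 4.6928) (6.6291, 7.1358) (7.2419, 10) (0, 10)]  |A|=29.6952
9. ⊥bis P4·P8 via (20.33,4.955): [(0, 8.2122) (3.9553, 3.9217) (5.4094, 4.6928) (6.6291, 7.1358) (7.2419, 10) (0, 10)]  |A|=29.6952
10. canonical 6-gon: [(0, 8.2122) (3.9553, 3.9217) (5.4094, 4.6928) (6.6291, 7.1358) (7.2419, 10) (0, 10)]
11. shoelace: 29.6952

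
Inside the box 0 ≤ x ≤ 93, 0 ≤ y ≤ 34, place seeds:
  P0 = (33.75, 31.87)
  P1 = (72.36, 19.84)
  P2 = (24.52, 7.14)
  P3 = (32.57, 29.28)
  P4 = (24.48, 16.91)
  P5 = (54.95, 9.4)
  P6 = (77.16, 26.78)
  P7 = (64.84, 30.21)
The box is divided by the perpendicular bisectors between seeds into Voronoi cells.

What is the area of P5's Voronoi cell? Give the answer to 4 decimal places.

1. box [0,93]×[0,34]: [(0, 0) (93, 0) (93, 34) (0, 34)]
2. ⊥bis P5·P0 via (44.35,20.635): [(22.4788, 0) (93, 0) (93, 34) (58.5156, 34)]  |A|=1785.0937
3. ⊥bis P5·P1 via (63.655,14.62): [(54.3758, 30.0942) (22.4788, 0) (72.422, 0)]  |A|=751.4983
4. ⊥bis P5·P2 via (39.735,8.27): [(54.3758, 30.0942) (39.179, 15.7563) (40.3492, 0) (72.422, 0)]  |A|=610.7133
5. ⊥bis P5·P3 via (43.76,19.34): [(54.3758, 30.0942) (47.8107, 23.9001) (39.2868, 14.3043) (40.3492, 0) (72.422, 0)]  |A|=604.0078
6. ⊥bis P5·P4 via (39.715,13.155): [(54.3758, 30.0942) (47.8107, 23.9001) (40.2715, 15.4128) (39.4516, 12.0862) (40.3492, 0) (72.422, 0)]  |A|=602.8244
7. ⊥bis P5·P6 via (66.055,18.09): [(54.3758, 30.0942) (47.8107, 23.9001) (40.2715, 15.4128) (39.4516, 12.0862) (40.3492, 0) (72.422, 0)]  |A|=602.8244
8. ⊥bis P5·P7 via (59.895,19.805): [(60.8052, 19.3724) (48.9723, 24.996) (47.8107, 23.9001) (40.2715, 15.4128) (39.4516, 12.0862) (40.3492, 0) (72.422, 0)]  |A|=557.468
9. canonical 7-gon: [(60.8052, 19.3724) (48.9723, 24.996) (47.8107, 23.9001) (40.2715, 15.4128) (39.4516, 12.0862) (40.3492, 0) (72.422, 0)]
10. shoelace: 557.468

Area of P5's cell: 557.4680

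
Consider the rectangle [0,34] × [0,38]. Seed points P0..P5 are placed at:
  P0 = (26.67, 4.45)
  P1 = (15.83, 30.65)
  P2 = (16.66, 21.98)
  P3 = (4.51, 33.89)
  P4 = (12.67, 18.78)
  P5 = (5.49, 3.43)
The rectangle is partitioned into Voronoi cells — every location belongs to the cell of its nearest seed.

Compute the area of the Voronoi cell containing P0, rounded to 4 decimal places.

1. box [0,34]×[0,38]: [(0, 0) (34, 0) (34, 38) (0, 38)]
2. ⊥bis P0·P1 via (21.25,17.55): [(0, 8.758) (0, 0) (34, 0) (34, 22.8252)]  |A|=536.9145
3. ⊥bis P0·P2 via (21.665,13.215): [(0, 0.8438) (0, 0) (34, 0) (34, 20.2585)]  |A|=358.7403
4. ⊥bis P0·P3 via (15.59,19.17): [(0, 0.8438) (0, 0) (34, 0) (34, 20.2585)]  |A|=358.7403
5. ⊥bis P0·P4 via (19.67,11.615): [(20.8051, 12.724) (7.7812, 0) (34, 0) (34, 20.2585)]  |A|=300.4582
6. ⊥bis P0·P5 via (16.08,3.94): [(20.8051, 12.724) (15.8883, 7.9204) (16.2697, 0) (34, 0) (34, 20.2585)]  |A|=266.842
7. canonical 5-gon: [(20.8051, 12.724) (15.8883, 7.9204) (16.2697, 0) (34, 0) (34, 20.2585)]
8. shoelace: 266.842

Area of P0's cell: 266.8420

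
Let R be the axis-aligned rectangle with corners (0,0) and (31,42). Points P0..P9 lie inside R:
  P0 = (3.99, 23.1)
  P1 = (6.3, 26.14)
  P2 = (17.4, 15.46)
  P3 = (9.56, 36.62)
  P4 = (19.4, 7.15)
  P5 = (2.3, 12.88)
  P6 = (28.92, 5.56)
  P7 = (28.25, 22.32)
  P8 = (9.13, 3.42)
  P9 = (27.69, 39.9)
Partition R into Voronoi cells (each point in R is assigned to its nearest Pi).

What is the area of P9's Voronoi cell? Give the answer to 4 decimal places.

Area of P9's cell: 132.2850

1. box [0,31]×[0,42]: [(0, 0) (31, 0) (31, 42) (0, 42)]
2. ⊥bis P9·P0 via (15.84,31.5): [(31, 10.1136) (31, 42) (8.397, 42)]  |A|=360.3651
3. ⊥bis P9·P1 via (16.995,33.02): [(31, 11.2491) (31, 42) (11.2182, 42)]  |A|=304.1529
4. ⊥bis P9·P2 via (22.545,27.68): [(19.6446, 28.9012) (31, 24.1202) (31, 42) (11.2182, 42)]  |A|=231.0752
5. ⊥bis P9·P3 via (18.625,38.26): [(20.3737, 28.5942) (31, 24.1202) (31, 42) (17.9484, 42)]  |A|=182.482
6. ⊥bis P9·P4 via (23.545,23.525): [(20.3737, 28.5942) (31, 24.1202) (31, 42) (17.9484, 42)]  |A|=182.482
7. ⊥bis P9·P5 via (14.995,26.39): [(20.3737, 28.5942) (31, 24.1202) (31, 42) (17.9484, 42)]  |A|=182.482
8. ⊥bis P9·P6 via (28.305,22.73): [(20.3737, 28.5942) (31, 24.1202) (31, 42) (17.9484, 42)]  |A|=182.482
9. ⊥bis P9·P7 via (27.97,31.11): [(19.9647, 30.855) (31, 31.2065) (31, 42) (17.9484, 42)]  |A|=132.285
10. ⊥bis P9·P8 via (18.41,21.66): [(19.9647, 30.855) (31, 31.2065) (31, 42) (17.9484, 42)]  |A|=132.285
11. canonical 4-gon: [(19.9647, 30.855) (31, 31.2065) (31, 42) (17.9484, 42)]
12. shoelace: 132.285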